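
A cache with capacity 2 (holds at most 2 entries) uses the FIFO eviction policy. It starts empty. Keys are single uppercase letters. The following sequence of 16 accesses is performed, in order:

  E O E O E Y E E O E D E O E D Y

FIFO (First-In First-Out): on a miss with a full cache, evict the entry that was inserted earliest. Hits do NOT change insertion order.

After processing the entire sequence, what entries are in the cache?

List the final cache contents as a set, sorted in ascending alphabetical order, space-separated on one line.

Answer: D Y

Derivation:
FIFO simulation (capacity=2):
  1. access E: MISS. Cache (old->new): [E]
  2. access O: MISS. Cache (old->new): [E O]
  3. access E: HIT. Cache (old->new): [E O]
  4. access O: HIT. Cache (old->new): [E O]
  5. access E: HIT. Cache (old->new): [E O]
  6. access Y: MISS, evict E. Cache (old->new): [O Y]
  7. access E: MISS, evict O. Cache (old->new): [Y E]
  8. access E: HIT. Cache (old->new): [Y E]
  9. access O: MISS, evict Y. Cache (old->new): [E O]
  10. access E: HIT. Cache (old->new): [E O]
  11. access D: MISS, evict E. Cache (old->new): [O D]
  12. access E: MISS, evict O. Cache (old->new): [D E]
  13. access O: MISS, evict D. Cache (old->new): [E O]
  14. access E: HIT. Cache (old->new): [E O]
  15. access D: MISS, evict E. Cache (old->new): [O D]
  16. access Y: MISS, evict O. Cache (old->new): [D Y]
Total: 6 hits, 10 misses, 8 evictions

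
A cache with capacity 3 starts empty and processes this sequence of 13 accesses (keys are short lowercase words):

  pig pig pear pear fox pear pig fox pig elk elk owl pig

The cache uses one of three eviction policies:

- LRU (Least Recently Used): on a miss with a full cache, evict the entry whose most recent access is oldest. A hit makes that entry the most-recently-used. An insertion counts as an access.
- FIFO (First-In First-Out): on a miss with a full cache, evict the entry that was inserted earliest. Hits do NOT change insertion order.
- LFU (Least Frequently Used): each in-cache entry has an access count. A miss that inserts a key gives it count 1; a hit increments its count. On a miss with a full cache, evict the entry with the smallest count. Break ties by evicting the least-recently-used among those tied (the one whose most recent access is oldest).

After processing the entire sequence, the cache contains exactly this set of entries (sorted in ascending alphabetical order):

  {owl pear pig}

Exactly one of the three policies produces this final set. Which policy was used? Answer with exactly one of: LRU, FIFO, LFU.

Answer: LFU

Derivation:
Simulating under each policy and comparing final sets:
  LRU: final set = {elk owl pig} -> differs
  FIFO: final set = {elk owl pig} -> differs
  LFU: final set = {owl pear pig} -> MATCHES target
Only LFU produces the target set.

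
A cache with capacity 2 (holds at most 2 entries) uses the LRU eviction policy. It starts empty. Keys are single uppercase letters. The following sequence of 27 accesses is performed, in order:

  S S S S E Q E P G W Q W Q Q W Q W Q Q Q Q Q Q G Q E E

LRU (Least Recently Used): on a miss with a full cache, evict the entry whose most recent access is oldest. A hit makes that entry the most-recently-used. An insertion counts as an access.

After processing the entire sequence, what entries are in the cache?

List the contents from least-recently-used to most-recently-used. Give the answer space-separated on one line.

LRU simulation (capacity=2):
  1. access S: MISS. Cache (LRU->MRU): [S]
  2. access S: HIT. Cache (LRU->MRU): [S]
  3. access S: HIT. Cache (LRU->MRU): [S]
  4. access S: HIT. Cache (LRU->MRU): [S]
  5. access E: MISS. Cache (LRU->MRU): [S E]
  6. access Q: MISS, evict S. Cache (LRU->MRU): [E Q]
  7. access E: HIT. Cache (LRU->MRU): [Q E]
  8. access P: MISS, evict Q. Cache (LRU->MRU): [E P]
  9. access G: MISS, evict E. Cache (LRU->MRU): [P G]
  10. access W: MISS, evict P. Cache (LRU->MRU): [G W]
  11. access Q: MISS, evict G. Cache (LRU->MRU): [W Q]
  12. access W: HIT. Cache (LRU->MRU): [Q W]
  13. access Q: HIT. Cache (LRU->MRU): [W Q]
  14. access Q: HIT. Cache (LRU->MRU): [W Q]
  15. access W: HIT. Cache (LRU->MRU): [Q W]
  16. access Q: HIT. Cache (LRU->MRU): [W Q]
  17. access W: HIT. Cache (LRU->MRU): [Q W]
  18. access Q: HIT. Cache (LRU->MRU): [W Q]
  19. access Q: HIT. Cache (LRU->MRU): [W Q]
  20. access Q: HIT. Cache (LRU->MRU): [W Q]
  21. access Q: HIT. Cache (LRU->MRU): [W Q]
  22. access Q: HIT. Cache (LRU->MRU): [W Q]
  23. access Q: HIT. Cache (LRU->MRU): [W Q]
  24. access G: MISS, evict W. Cache (LRU->MRU): [Q G]
  25. access Q: HIT. Cache (LRU->MRU): [G Q]
  26. access E: MISS, evict G. Cache (LRU->MRU): [Q E]
  27. access E: HIT. Cache (LRU->MRU): [Q E]
Total: 18 hits, 9 misses, 7 evictions

Answer: Q E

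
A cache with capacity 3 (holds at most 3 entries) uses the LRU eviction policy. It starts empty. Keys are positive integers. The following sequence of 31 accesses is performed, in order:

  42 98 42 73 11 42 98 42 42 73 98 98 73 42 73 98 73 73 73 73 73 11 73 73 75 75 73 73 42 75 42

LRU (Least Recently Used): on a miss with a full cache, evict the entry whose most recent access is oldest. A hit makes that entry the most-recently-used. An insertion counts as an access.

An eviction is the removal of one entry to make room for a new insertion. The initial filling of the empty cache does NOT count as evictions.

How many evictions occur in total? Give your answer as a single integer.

Answer: 6

Derivation:
LRU simulation (capacity=3):
  1. access 42: MISS. Cache (LRU->MRU): [42]
  2. access 98: MISS. Cache (LRU->MRU): [42 98]
  3. access 42: HIT. Cache (LRU->MRU): [98 42]
  4. access 73: MISS. Cache (LRU->MRU): [98 42 73]
  5. access 11: MISS, evict 98. Cache (LRU->MRU): [42 73 11]
  6. access 42: HIT. Cache (LRU->MRU): [73 11 42]
  7. access 98: MISS, evict 73. Cache (LRU->MRU): [11 42 98]
  8. access 42: HIT. Cache (LRU->MRU): [11 98 42]
  9. access 42: HIT. Cache (LRU->MRU): [11 98 42]
  10. access 73: MISS, evict 11. Cache (LRU->MRU): [98 42 73]
  11. access 98: HIT. Cache (LRU->MRU): [42 73 98]
  12. access 98: HIT. Cache (LRU->MRU): [42 73 98]
  13. access 73: HIT. Cache (LRU->MRU): [42 98 73]
  14. access 42: HIT. Cache (LRU->MRU): [98 73 42]
  15. access 73: HIT. Cache (LRU->MRU): [98 42 73]
  16. access 98: HIT. Cache (LRU->MRU): [42 73 98]
  17. access 73: HIT. Cache (LRU->MRU): [42 98 73]
  18. access 73: HIT. Cache (LRU->MRU): [42 98 73]
  19. access 73: HIT. Cache (LRU->MRU): [42 98 73]
  20. access 73: HIT. Cache (LRU->MRU): [42 98 73]
  21. access 73: HIT. Cache (LRU->MRU): [42 98 73]
  22. access 11: MISS, evict 42. Cache (LRU->MRU): [98 73 11]
  23. access 73: HIT. Cache (LRU->MRU): [98 11 73]
  24. access 73: HIT. Cache (LRU->MRU): [98 11 73]
  25. access 75: MISS, evict 98. Cache (LRU->MRU): [11 73 75]
  26. access 75: HIT. Cache (LRU->MRU): [11 73 75]
  27. access 73: HIT. Cache (LRU->MRU): [11 75 73]
  28. access 73: HIT. Cache (LRU->MRU): [11 75 73]
  29. access 42: MISS, evict 11. Cache (LRU->MRU): [75 73 42]
  30. access 75: HIT. Cache (LRU->MRU): [73 42 75]
  31. access 42: HIT. Cache (LRU->MRU): [73 75 42]
Total: 22 hits, 9 misses, 6 evictions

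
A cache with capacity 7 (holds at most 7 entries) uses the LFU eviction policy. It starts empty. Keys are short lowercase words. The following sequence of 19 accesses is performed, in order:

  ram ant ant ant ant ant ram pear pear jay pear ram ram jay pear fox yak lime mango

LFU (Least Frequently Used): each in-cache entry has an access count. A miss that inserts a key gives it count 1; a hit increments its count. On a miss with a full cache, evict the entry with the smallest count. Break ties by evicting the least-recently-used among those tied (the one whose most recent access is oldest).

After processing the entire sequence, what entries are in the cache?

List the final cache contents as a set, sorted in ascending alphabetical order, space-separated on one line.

Answer: ant jay lime mango pear ram yak

Derivation:
LFU simulation (capacity=7):
  1. access ram: MISS. Cache: [ram(c=1)]
  2. access ant: MISS. Cache: [ram(c=1) ant(c=1)]
  3. access ant: HIT, count now 2. Cache: [ram(c=1) ant(c=2)]
  4. access ant: HIT, count now 3. Cache: [ram(c=1) ant(c=3)]
  5. access ant: HIT, count now 4. Cache: [ram(c=1) ant(c=4)]
  6. access ant: HIT, count now 5. Cache: [ram(c=1) ant(c=5)]
  7. access ram: HIT, count now 2. Cache: [ram(c=2) ant(c=5)]
  8. access pear: MISS. Cache: [pear(c=1) ram(c=2) ant(c=5)]
  9. access pear: HIT, count now 2. Cache: [ram(c=2) pear(c=2) ant(c=5)]
  10. access jay: MISS. Cache: [jay(c=1) ram(c=2) pear(c=2) ant(c=5)]
  11. access pear: HIT, count now 3. Cache: [jay(c=1) ram(c=2) pear(c=3) ant(c=5)]
  12. access ram: HIT, count now 3. Cache: [jay(c=1) pear(c=3) ram(c=3) ant(c=5)]
  13. access ram: HIT, count now 4. Cache: [jay(c=1) pear(c=3) ram(c=4) ant(c=5)]
  14. access jay: HIT, count now 2. Cache: [jay(c=2) pear(c=3) ram(c=4) ant(c=5)]
  15. access pear: HIT, count now 4. Cache: [jay(c=2) ram(c=4) pear(c=4) ant(c=5)]
  16. access fox: MISS. Cache: [fox(c=1) jay(c=2) ram(c=4) pear(c=4) ant(c=5)]
  17. access yak: MISS. Cache: [fox(c=1) yak(c=1) jay(c=2) ram(c=4) pear(c=4) ant(c=5)]
  18. access lime: MISS. Cache: [fox(c=1) yak(c=1) lime(c=1) jay(c=2) ram(c=4) pear(c=4) ant(c=5)]
  19. access mango: MISS, evict fox(c=1). Cache: [yak(c=1) lime(c=1) mango(c=1) jay(c=2) ram(c=4) pear(c=4) ant(c=5)]
Total: 11 hits, 8 misses, 1 evictions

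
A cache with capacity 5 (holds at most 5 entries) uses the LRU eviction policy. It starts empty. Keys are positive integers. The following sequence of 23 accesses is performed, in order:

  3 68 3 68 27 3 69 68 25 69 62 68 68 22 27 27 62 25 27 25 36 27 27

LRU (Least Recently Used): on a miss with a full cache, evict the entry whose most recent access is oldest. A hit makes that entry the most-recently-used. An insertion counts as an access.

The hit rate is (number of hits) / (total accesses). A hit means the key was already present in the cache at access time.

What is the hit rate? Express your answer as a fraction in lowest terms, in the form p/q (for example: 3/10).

Answer: 13/23

Derivation:
LRU simulation (capacity=5):
  1. access 3: MISS. Cache (LRU->MRU): [3]
  2. access 68: MISS. Cache (LRU->MRU): [3 68]
  3. access 3: HIT. Cache (LRU->MRU): [68 3]
  4. access 68: HIT. Cache (LRU->MRU): [3 68]
  5. access 27: MISS. Cache (LRU->MRU): [3 68 27]
  6. access 3: HIT. Cache (LRU->MRU): [68 27 3]
  7. access 69: MISS. Cache (LRU->MRU): [68 27 3 69]
  8. access 68: HIT. Cache (LRU->MRU): [27 3 69 68]
  9. access 25: MISS. Cache (LRU->MRU): [27 3 69 68 25]
  10. access 69: HIT. Cache (LRU->MRU): [27 3 68 25 69]
  11. access 62: MISS, evict 27. Cache (LRU->MRU): [3 68 25 69 62]
  12. access 68: HIT. Cache (LRU->MRU): [3 25 69 62 68]
  13. access 68: HIT. Cache (LRU->MRU): [3 25 69 62 68]
  14. access 22: MISS, evict 3. Cache (LRU->MRU): [25 69 62 68 22]
  15. access 27: MISS, evict 25. Cache (LRU->MRU): [69 62 68 22 27]
  16. access 27: HIT. Cache (LRU->MRU): [69 62 68 22 27]
  17. access 62: HIT. Cache (LRU->MRU): [69 68 22 27 62]
  18. access 25: MISS, evict 69. Cache (LRU->MRU): [68 22 27 62 25]
  19. access 27: HIT. Cache (LRU->MRU): [68 22 62 25 27]
  20. access 25: HIT. Cache (LRU->MRU): [68 22 62 27 25]
  21. access 36: MISS, evict 68. Cache (LRU->MRU): [22 62 27 25 36]
  22. access 27: HIT. Cache (LRU->MRU): [22 62 25 36 27]
  23. access 27: HIT. Cache (LRU->MRU): [22 62 25 36 27]
Total: 13 hits, 10 misses, 5 evictions

Hit rate = 13/23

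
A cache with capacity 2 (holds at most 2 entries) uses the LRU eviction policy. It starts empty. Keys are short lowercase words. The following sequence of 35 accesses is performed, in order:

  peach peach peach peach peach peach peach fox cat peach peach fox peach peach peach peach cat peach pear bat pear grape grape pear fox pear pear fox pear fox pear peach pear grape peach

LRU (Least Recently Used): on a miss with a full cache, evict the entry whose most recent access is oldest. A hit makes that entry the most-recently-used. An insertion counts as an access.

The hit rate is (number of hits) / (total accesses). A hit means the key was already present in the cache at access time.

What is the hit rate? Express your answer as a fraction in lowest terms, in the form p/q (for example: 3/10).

LRU simulation (capacity=2):
  1. access peach: MISS. Cache (LRU->MRU): [peach]
  2. access peach: HIT. Cache (LRU->MRU): [peach]
  3. access peach: HIT. Cache (LRU->MRU): [peach]
  4. access peach: HIT. Cache (LRU->MRU): [peach]
  5. access peach: HIT. Cache (LRU->MRU): [peach]
  6. access peach: HIT. Cache (LRU->MRU): [peach]
  7. access peach: HIT. Cache (LRU->MRU): [peach]
  8. access fox: MISS. Cache (LRU->MRU): [peach fox]
  9. access cat: MISS, evict peach. Cache (LRU->MRU): [fox cat]
  10. access peach: MISS, evict fox. Cache (LRU->MRU): [cat peach]
  11. access peach: HIT. Cache (LRU->MRU): [cat peach]
  12. access fox: MISS, evict cat. Cache (LRU->MRU): [peach fox]
  13. access peach: HIT. Cache (LRU->MRU): [fox peach]
  14. access peach: HIT. Cache (LRU->MRU): [fox peach]
  15. access peach: HIT. Cache (LRU->MRU): [fox peach]
  16. access peach: HIT. Cache (LRU->MRU): [fox peach]
  17. access cat: MISS, evict fox. Cache (LRU->MRU): [peach cat]
  18. access peach: HIT. Cache (LRU->MRU): [cat peach]
  19. access pear: MISS, evict cat. Cache (LRU->MRU): [peach pear]
  20. access bat: MISS, evict peach. Cache (LRU->MRU): [pear bat]
  21. access pear: HIT. Cache (LRU->MRU): [bat pear]
  22. access grape: MISS, evict bat. Cache (LRU->MRU): [pear grape]
  23. access grape: HIT. Cache (LRU->MRU): [pear grape]
  24. access pear: HIT. Cache (LRU->MRU): [grape pear]
  25. access fox: MISS, evict grape. Cache (LRU->MRU): [pear fox]
  26. access pear: HIT. Cache (LRU->MRU): [fox pear]
  27. access pear: HIT. Cache (LRU->MRU): [fox pear]
  28. access fox: HIT. Cache (LRU->MRU): [pear fox]
  29. access pear: HIT. Cache (LRU->MRU): [fox pear]
  30. access fox: HIT. Cache (LRU->MRU): [pear fox]
  31. access pear: HIT. Cache (LRU->MRU): [fox pear]
  32. access peach: MISS, evict fox. Cache (LRU->MRU): [pear peach]
  33. access pear: HIT. Cache (LRU->MRU): [peach pear]
  34. access grape: MISS, evict peach. Cache (LRU->MRU): [pear grape]
  35. access peach: MISS, evict pear. Cache (LRU->MRU): [grape peach]
Total: 22 hits, 13 misses, 11 evictions

Hit rate = 22/35

Answer: 22/35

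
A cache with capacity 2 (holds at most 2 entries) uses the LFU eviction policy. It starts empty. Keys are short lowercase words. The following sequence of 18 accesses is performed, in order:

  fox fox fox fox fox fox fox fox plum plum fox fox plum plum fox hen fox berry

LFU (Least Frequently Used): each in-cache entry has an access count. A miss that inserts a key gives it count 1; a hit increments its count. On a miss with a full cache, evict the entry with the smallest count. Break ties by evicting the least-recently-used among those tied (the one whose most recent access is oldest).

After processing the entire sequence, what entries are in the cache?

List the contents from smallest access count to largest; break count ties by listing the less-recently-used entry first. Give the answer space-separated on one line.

Answer: berry fox

Derivation:
LFU simulation (capacity=2):
  1. access fox: MISS. Cache: [fox(c=1)]
  2. access fox: HIT, count now 2. Cache: [fox(c=2)]
  3. access fox: HIT, count now 3. Cache: [fox(c=3)]
  4. access fox: HIT, count now 4. Cache: [fox(c=4)]
  5. access fox: HIT, count now 5. Cache: [fox(c=5)]
  6. access fox: HIT, count now 6. Cache: [fox(c=6)]
  7. access fox: HIT, count now 7. Cache: [fox(c=7)]
  8. access fox: HIT, count now 8. Cache: [fox(c=8)]
  9. access plum: MISS. Cache: [plum(c=1) fox(c=8)]
  10. access plum: HIT, count now 2. Cache: [plum(c=2) fox(c=8)]
  11. access fox: HIT, count now 9. Cache: [plum(c=2) fox(c=9)]
  12. access fox: HIT, count now 10. Cache: [plum(c=2) fox(c=10)]
  13. access plum: HIT, count now 3. Cache: [plum(c=3) fox(c=10)]
  14. access plum: HIT, count now 4. Cache: [plum(c=4) fox(c=10)]
  15. access fox: HIT, count now 11. Cache: [plum(c=4) fox(c=11)]
  16. access hen: MISS, evict plum(c=4). Cache: [hen(c=1) fox(c=11)]
  17. access fox: HIT, count now 12. Cache: [hen(c=1) fox(c=12)]
  18. access berry: MISS, evict hen(c=1). Cache: [berry(c=1) fox(c=12)]
Total: 14 hits, 4 misses, 2 evictions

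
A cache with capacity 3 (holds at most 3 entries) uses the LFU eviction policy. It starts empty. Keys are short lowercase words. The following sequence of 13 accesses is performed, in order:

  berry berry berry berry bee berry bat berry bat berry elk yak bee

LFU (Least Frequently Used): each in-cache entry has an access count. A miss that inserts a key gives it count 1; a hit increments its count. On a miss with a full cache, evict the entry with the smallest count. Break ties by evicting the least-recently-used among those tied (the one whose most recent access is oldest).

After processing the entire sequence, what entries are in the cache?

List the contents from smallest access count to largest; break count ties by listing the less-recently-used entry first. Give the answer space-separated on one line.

Answer: bee bat berry

Derivation:
LFU simulation (capacity=3):
  1. access berry: MISS. Cache: [berry(c=1)]
  2. access berry: HIT, count now 2. Cache: [berry(c=2)]
  3. access berry: HIT, count now 3. Cache: [berry(c=3)]
  4. access berry: HIT, count now 4. Cache: [berry(c=4)]
  5. access bee: MISS. Cache: [bee(c=1) berry(c=4)]
  6. access berry: HIT, count now 5. Cache: [bee(c=1) berry(c=5)]
  7. access bat: MISS. Cache: [bee(c=1) bat(c=1) berry(c=5)]
  8. access berry: HIT, count now 6. Cache: [bee(c=1) bat(c=1) berry(c=6)]
  9. access bat: HIT, count now 2. Cache: [bee(c=1) bat(c=2) berry(c=6)]
  10. access berry: HIT, count now 7. Cache: [bee(c=1) bat(c=2) berry(c=7)]
  11. access elk: MISS, evict bee(c=1). Cache: [elk(c=1) bat(c=2) berry(c=7)]
  12. access yak: MISS, evict elk(c=1). Cache: [yak(c=1) bat(c=2) berry(c=7)]
  13. access bee: MISS, evict yak(c=1). Cache: [bee(c=1) bat(c=2) berry(c=7)]
Total: 7 hits, 6 misses, 3 evictions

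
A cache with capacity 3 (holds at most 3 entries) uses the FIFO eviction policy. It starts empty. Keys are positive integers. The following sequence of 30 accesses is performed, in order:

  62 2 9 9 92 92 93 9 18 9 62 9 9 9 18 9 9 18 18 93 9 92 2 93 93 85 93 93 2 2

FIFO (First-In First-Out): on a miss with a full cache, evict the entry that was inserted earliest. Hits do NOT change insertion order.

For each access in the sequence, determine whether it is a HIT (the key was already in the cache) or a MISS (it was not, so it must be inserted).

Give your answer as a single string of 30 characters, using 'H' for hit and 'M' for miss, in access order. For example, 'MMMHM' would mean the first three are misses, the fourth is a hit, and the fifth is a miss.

FIFO simulation (capacity=3):
  1. access 62: MISS. Cache (old->new): [62]
  2. access 2: MISS. Cache (old->new): [62 2]
  3. access 9: MISS. Cache (old->new): [62 2 9]
  4. access 9: HIT. Cache (old->new): [62 2 9]
  5. access 92: MISS, evict 62. Cache (old->new): [2 9 92]
  6. access 92: HIT. Cache (old->new): [2 9 92]
  7. access 93: MISS, evict 2. Cache (old->new): [9 92 93]
  8. access 9: HIT. Cache (old->new): [9 92 93]
  9. access 18: MISS, evict 9. Cache (old->new): [92 93 18]
  10. access 9: MISS, evict 92. Cache (old->new): [93 18 9]
  11. access 62: MISS, evict 93. Cache (old->new): [18 9 62]
  12. access 9: HIT. Cache (old->new): [18 9 62]
  13. access 9: HIT. Cache (old->new): [18 9 62]
  14. access 9: HIT. Cache (old->new): [18 9 62]
  15. access 18: HIT. Cache (old->new): [18 9 62]
  16. access 9: HIT. Cache (old->new): [18 9 62]
  17. access 9: HIT. Cache (old->new): [18 9 62]
  18. access 18: HIT. Cache (old->new): [18 9 62]
  19. access 18: HIT. Cache (old->new): [18 9 62]
  20. access 93: MISS, evict 18. Cache (old->new): [9 62 93]
  21. access 9: HIT. Cache (old->new): [9 62 93]
  22. access 92: MISS, evict 9. Cache (old->new): [62 93 92]
  23. access 2: MISS, evict 62. Cache (old->new): [93 92 2]
  24. access 93: HIT. Cache (old->new): [93 92 2]
  25. access 93: HIT. Cache (old->new): [93 92 2]
  26. access 85: MISS, evict 93. Cache (old->new): [92 2 85]
  27. access 93: MISS, evict 92. Cache (old->new): [2 85 93]
  28. access 93: HIT. Cache (old->new): [2 85 93]
  29. access 2: HIT. Cache (old->new): [2 85 93]
  30. access 2: HIT. Cache (old->new): [2 85 93]
Total: 17 hits, 13 misses, 10 evictions

Answer: MMMHMHMHMMMHHHHHHHHMHMMHHMMHHH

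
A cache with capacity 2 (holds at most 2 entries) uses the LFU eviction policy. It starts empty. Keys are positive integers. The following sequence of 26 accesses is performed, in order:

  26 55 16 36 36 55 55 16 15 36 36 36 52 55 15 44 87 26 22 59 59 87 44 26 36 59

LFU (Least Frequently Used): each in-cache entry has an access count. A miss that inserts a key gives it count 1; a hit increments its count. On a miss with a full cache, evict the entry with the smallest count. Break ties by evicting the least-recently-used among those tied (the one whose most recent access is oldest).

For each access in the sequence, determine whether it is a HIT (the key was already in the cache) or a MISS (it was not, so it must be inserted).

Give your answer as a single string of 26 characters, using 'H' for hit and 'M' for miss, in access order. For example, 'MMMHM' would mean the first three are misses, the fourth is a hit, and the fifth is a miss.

Answer: MMMMHMHMMMHHMMMMMMMMHMMMHM

Derivation:
LFU simulation (capacity=2):
  1. access 26: MISS. Cache: [26(c=1)]
  2. access 55: MISS. Cache: [26(c=1) 55(c=1)]
  3. access 16: MISS, evict 26(c=1). Cache: [55(c=1) 16(c=1)]
  4. access 36: MISS, evict 55(c=1). Cache: [16(c=1) 36(c=1)]
  5. access 36: HIT, count now 2. Cache: [16(c=1) 36(c=2)]
  6. access 55: MISS, evict 16(c=1). Cache: [55(c=1) 36(c=2)]
  7. access 55: HIT, count now 2. Cache: [36(c=2) 55(c=2)]
  8. access 16: MISS, evict 36(c=2). Cache: [16(c=1) 55(c=2)]
  9. access 15: MISS, evict 16(c=1). Cache: [15(c=1) 55(c=2)]
  10. access 36: MISS, evict 15(c=1). Cache: [36(c=1) 55(c=2)]
  11. access 36: HIT, count now 2. Cache: [55(c=2) 36(c=2)]
  12. access 36: HIT, count now 3. Cache: [55(c=2) 36(c=3)]
  13. access 52: MISS, evict 55(c=2). Cache: [52(c=1) 36(c=3)]
  14. access 55: MISS, evict 52(c=1). Cache: [55(c=1) 36(c=3)]
  15. access 15: MISS, evict 55(c=1). Cache: [15(c=1) 36(c=3)]
  16. access 44: MISS, evict 15(c=1). Cache: [44(c=1) 36(c=3)]
  17. access 87: MISS, evict 44(c=1). Cache: [87(c=1) 36(c=3)]
  18. access 26: MISS, evict 87(c=1). Cache: [26(c=1) 36(c=3)]
  19. access 22: MISS, evict 26(c=1). Cache: [22(c=1) 36(c=3)]
  20. access 59: MISS, evict 22(c=1). Cache: [59(c=1) 36(c=3)]
  21. access 59: HIT, count now 2. Cache: [59(c=2) 36(c=3)]
  22. access 87: MISS, evict 59(c=2). Cache: [87(c=1) 36(c=3)]
  23. access 44: MISS, evict 87(c=1). Cache: [44(c=1) 36(c=3)]
  24. access 26: MISS, evict 44(c=1). Cache: [26(c=1) 36(c=3)]
  25. access 36: HIT, count now 4. Cache: [26(c=1) 36(c=4)]
  26. access 59: MISS, evict 26(c=1). Cache: [59(c=1) 36(c=4)]
Total: 6 hits, 20 misses, 18 evictions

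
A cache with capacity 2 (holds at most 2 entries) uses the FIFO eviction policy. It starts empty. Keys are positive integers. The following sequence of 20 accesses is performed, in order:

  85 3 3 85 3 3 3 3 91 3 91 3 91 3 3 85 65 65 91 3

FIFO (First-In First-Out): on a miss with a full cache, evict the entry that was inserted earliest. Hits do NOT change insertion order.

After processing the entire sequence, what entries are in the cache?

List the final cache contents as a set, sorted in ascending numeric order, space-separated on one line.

Answer: 3 91

Derivation:
FIFO simulation (capacity=2):
  1. access 85: MISS. Cache (old->new): [85]
  2. access 3: MISS. Cache (old->new): [85 3]
  3. access 3: HIT. Cache (old->new): [85 3]
  4. access 85: HIT. Cache (old->new): [85 3]
  5. access 3: HIT. Cache (old->new): [85 3]
  6. access 3: HIT. Cache (old->new): [85 3]
  7. access 3: HIT. Cache (old->new): [85 3]
  8. access 3: HIT. Cache (old->new): [85 3]
  9. access 91: MISS, evict 85. Cache (old->new): [3 91]
  10. access 3: HIT. Cache (old->new): [3 91]
  11. access 91: HIT. Cache (old->new): [3 91]
  12. access 3: HIT. Cache (old->new): [3 91]
  13. access 91: HIT. Cache (old->new): [3 91]
  14. access 3: HIT. Cache (old->new): [3 91]
  15. access 3: HIT. Cache (old->new): [3 91]
  16. access 85: MISS, evict 3. Cache (old->new): [91 85]
  17. access 65: MISS, evict 91. Cache (old->new): [85 65]
  18. access 65: HIT. Cache (old->new): [85 65]
  19. access 91: MISS, evict 85. Cache (old->new): [65 91]
  20. access 3: MISS, evict 65. Cache (old->new): [91 3]
Total: 13 hits, 7 misses, 5 evictions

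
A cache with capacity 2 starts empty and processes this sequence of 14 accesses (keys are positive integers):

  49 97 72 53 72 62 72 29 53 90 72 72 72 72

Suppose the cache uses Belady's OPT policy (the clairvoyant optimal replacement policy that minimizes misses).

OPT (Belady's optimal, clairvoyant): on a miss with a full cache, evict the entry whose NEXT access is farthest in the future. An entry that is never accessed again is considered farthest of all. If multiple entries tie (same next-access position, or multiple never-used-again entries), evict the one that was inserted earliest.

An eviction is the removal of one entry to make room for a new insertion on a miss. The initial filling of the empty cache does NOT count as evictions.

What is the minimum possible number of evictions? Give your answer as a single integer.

OPT (Belady) simulation (capacity=2):
  1. access 49: MISS. Cache: [49]
  2. access 97: MISS. Cache: [49 97]
  3. access 72: MISS, evict 49 (next use: never). Cache: [97 72]
  4. access 53: MISS, evict 97 (next use: never). Cache: [72 53]
  5. access 72: HIT. Next use of 72: step 7. Cache: [72 53]
  6. access 62: MISS, evict 53 (next use: step 9). Cache: [72 62]
  7. access 72: HIT. Next use of 72: step 11. Cache: [72 62]
  8. access 29: MISS, evict 62 (next use: never). Cache: [72 29]
  9. access 53: MISS, evict 29 (next use: never). Cache: [72 53]
  10. access 90: MISS, evict 53 (next use: never). Cache: [72 90]
  11. access 72: HIT. Next use of 72: step 12. Cache: [72 90]
  12. access 72: HIT. Next use of 72: step 13. Cache: [72 90]
  13. access 72: HIT. Next use of 72: step 14. Cache: [72 90]
  14. access 72: HIT. Next use of 72: never. Cache: [72 90]
Total: 6 hits, 8 misses, 6 evictions

Answer: 6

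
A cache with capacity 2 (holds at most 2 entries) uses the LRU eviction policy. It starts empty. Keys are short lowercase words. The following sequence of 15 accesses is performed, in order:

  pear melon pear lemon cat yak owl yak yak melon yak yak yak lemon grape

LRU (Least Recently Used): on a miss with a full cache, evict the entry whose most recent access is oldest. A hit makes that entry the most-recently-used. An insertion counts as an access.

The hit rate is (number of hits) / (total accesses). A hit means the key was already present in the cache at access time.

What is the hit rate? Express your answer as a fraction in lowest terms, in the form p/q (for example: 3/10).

LRU simulation (capacity=2):
  1. access pear: MISS. Cache (LRU->MRU): [pear]
  2. access melon: MISS. Cache (LRU->MRU): [pear melon]
  3. access pear: HIT. Cache (LRU->MRU): [melon pear]
  4. access lemon: MISS, evict melon. Cache (LRU->MRU): [pear lemon]
  5. access cat: MISS, evict pear. Cache (LRU->MRU): [lemon cat]
  6. access yak: MISS, evict lemon. Cache (LRU->MRU): [cat yak]
  7. access owl: MISS, evict cat. Cache (LRU->MRU): [yak owl]
  8. access yak: HIT. Cache (LRU->MRU): [owl yak]
  9. access yak: HIT. Cache (LRU->MRU): [owl yak]
  10. access melon: MISS, evict owl. Cache (LRU->MRU): [yak melon]
  11. access yak: HIT. Cache (LRU->MRU): [melon yak]
  12. access yak: HIT. Cache (LRU->MRU): [melon yak]
  13. access yak: HIT. Cache (LRU->MRU): [melon yak]
  14. access lemon: MISS, evict melon. Cache (LRU->MRU): [yak lemon]
  15. access grape: MISS, evict yak. Cache (LRU->MRU): [lemon grape]
Total: 6 hits, 9 misses, 7 evictions

Hit rate = 6/15 = 2/5

Answer: 2/5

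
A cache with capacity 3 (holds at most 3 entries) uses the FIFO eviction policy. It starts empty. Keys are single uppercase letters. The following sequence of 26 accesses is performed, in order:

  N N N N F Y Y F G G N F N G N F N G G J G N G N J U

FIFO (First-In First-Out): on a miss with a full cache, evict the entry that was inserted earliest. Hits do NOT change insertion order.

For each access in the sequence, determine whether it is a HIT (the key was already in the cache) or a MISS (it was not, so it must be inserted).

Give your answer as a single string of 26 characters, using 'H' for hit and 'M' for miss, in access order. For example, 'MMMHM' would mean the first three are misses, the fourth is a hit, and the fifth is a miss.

Answer: MHHHMMHHMHMMHHHHHHHMMMHHHM

Derivation:
FIFO simulation (capacity=3):
  1. access N: MISS. Cache (old->new): [N]
  2. access N: HIT. Cache (old->new): [N]
  3. access N: HIT. Cache (old->new): [N]
  4. access N: HIT. Cache (old->new): [N]
  5. access F: MISS. Cache (old->new): [N F]
  6. access Y: MISS. Cache (old->new): [N F Y]
  7. access Y: HIT. Cache (old->new): [N F Y]
  8. access F: HIT. Cache (old->new): [N F Y]
  9. access G: MISS, evict N. Cache (old->new): [F Y G]
  10. access G: HIT. Cache (old->new): [F Y G]
  11. access N: MISS, evict F. Cache (old->new): [Y G N]
  12. access F: MISS, evict Y. Cache (old->new): [G N F]
  13. access N: HIT. Cache (old->new): [G N F]
  14. access G: HIT. Cache (old->new): [G N F]
  15. access N: HIT. Cache (old->new): [G N F]
  16. access F: HIT. Cache (old->new): [G N F]
  17. access N: HIT. Cache (old->new): [G N F]
  18. access G: HIT. Cache (old->new): [G N F]
  19. access G: HIT. Cache (old->new): [G N F]
  20. access J: MISS, evict G. Cache (old->new): [N F J]
  21. access G: MISS, evict N. Cache (old->new): [F J G]
  22. access N: MISS, evict F. Cache (old->new): [J G N]
  23. access G: HIT. Cache (old->new): [J G N]
  24. access N: HIT. Cache (old->new): [J G N]
  25. access J: HIT. Cache (old->new): [J G N]
  26. access U: MISS, evict J. Cache (old->new): [G N U]
Total: 16 hits, 10 misses, 7 evictions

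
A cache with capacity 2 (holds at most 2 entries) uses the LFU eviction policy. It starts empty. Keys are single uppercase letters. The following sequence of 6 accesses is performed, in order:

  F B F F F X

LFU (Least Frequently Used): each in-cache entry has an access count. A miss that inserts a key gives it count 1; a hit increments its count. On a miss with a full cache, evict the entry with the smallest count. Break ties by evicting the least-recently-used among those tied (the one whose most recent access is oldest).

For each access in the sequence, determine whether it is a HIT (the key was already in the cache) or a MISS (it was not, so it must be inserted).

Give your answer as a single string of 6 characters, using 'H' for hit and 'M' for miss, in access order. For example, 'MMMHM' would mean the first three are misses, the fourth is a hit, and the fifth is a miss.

LFU simulation (capacity=2):
  1. access F: MISS. Cache: [F(c=1)]
  2. access B: MISS. Cache: [F(c=1) B(c=1)]
  3. access F: HIT, count now 2. Cache: [B(c=1) F(c=2)]
  4. access F: HIT, count now 3. Cache: [B(c=1) F(c=3)]
  5. access F: HIT, count now 4. Cache: [B(c=1) F(c=4)]
  6. access X: MISS, evict B(c=1). Cache: [X(c=1) F(c=4)]
Total: 3 hits, 3 misses, 1 evictions

Answer: MMHHHM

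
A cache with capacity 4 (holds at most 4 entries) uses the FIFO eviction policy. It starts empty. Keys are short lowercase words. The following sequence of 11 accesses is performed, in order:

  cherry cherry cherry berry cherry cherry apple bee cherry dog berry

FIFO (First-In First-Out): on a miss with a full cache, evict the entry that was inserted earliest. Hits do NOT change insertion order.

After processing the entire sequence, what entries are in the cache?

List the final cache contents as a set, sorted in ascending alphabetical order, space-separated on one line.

Answer: apple bee berry dog

Derivation:
FIFO simulation (capacity=4):
  1. access cherry: MISS. Cache (old->new): [cherry]
  2. access cherry: HIT. Cache (old->new): [cherry]
  3. access cherry: HIT. Cache (old->new): [cherry]
  4. access berry: MISS. Cache (old->new): [cherry berry]
  5. access cherry: HIT. Cache (old->new): [cherry berry]
  6. access cherry: HIT. Cache (old->new): [cherry berry]
  7. access apple: MISS. Cache (old->new): [cherry berry apple]
  8. access bee: MISS. Cache (old->new): [cherry berry apple bee]
  9. access cherry: HIT. Cache (old->new): [cherry berry apple bee]
  10. access dog: MISS, evict cherry. Cache (old->new): [berry apple bee dog]
  11. access berry: HIT. Cache (old->new): [berry apple bee dog]
Total: 6 hits, 5 misses, 1 evictions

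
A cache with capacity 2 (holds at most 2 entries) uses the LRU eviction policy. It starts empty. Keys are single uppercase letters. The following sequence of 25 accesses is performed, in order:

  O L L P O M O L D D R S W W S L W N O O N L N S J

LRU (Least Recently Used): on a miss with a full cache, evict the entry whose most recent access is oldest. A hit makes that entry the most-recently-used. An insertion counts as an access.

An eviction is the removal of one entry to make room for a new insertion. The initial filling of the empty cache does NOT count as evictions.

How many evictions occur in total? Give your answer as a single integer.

Answer: 15

Derivation:
LRU simulation (capacity=2):
  1. access O: MISS. Cache (LRU->MRU): [O]
  2. access L: MISS. Cache (LRU->MRU): [O L]
  3. access L: HIT. Cache (LRU->MRU): [O L]
  4. access P: MISS, evict O. Cache (LRU->MRU): [L P]
  5. access O: MISS, evict L. Cache (LRU->MRU): [P O]
  6. access M: MISS, evict P. Cache (LRU->MRU): [O M]
  7. access O: HIT. Cache (LRU->MRU): [M O]
  8. access L: MISS, evict M. Cache (LRU->MRU): [O L]
  9. access D: MISS, evict O. Cache (LRU->MRU): [L D]
  10. access D: HIT. Cache (LRU->MRU): [L D]
  11. access R: MISS, evict L. Cache (LRU->MRU): [D R]
  12. access S: MISS, evict D. Cache (LRU->MRU): [R S]
  13. access W: MISS, evict R. Cache (LRU->MRU): [S W]
  14. access W: HIT. Cache (LRU->MRU): [S W]
  15. access S: HIT. Cache (LRU->MRU): [W S]
  16. access L: MISS, evict W. Cache (LRU->MRU): [S L]
  17. access W: MISS, evict S. Cache (LRU->MRU): [L W]
  18. access N: MISS, evict L. Cache (LRU->MRU): [W N]
  19. access O: MISS, evict W. Cache (LRU->MRU): [N O]
  20. access O: HIT. Cache (LRU->MRU): [N O]
  21. access N: HIT. Cache (LRU->MRU): [O N]
  22. access L: MISS, evict O. Cache (LRU->MRU): [N L]
  23. access N: HIT. Cache (LRU->MRU): [L N]
  24. access S: MISS, evict L. Cache (LRU->MRU): [N S]
  25. access J: MISS, evict N. Cache (LRU->MRU): [S J]
Total: 8 hits, 17 misses, 15 evictions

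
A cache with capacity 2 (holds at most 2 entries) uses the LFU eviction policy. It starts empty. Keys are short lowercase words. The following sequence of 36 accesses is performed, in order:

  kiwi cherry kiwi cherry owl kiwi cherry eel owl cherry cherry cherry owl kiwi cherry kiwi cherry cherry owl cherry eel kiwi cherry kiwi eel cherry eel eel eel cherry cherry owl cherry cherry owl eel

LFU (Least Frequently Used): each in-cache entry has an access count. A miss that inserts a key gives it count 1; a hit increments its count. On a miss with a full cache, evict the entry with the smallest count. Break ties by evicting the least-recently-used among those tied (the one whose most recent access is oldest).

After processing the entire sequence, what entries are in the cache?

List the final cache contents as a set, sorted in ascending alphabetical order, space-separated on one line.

Answer: cherry eel

Derivation:
LFU simulation (capacity=2):
  1. access kiwi: MISS. Cache: [kiwi(c=1)]
  2. access cherry: MISS. Cache: [kiwi(c=1) cherry(c=1)]
  3. access kiwi: HIT, count now 2. Cache: [cherry(c=1) kiwi(c=2)]
  4. access cherry: HIT, count now 2. Cache: [kiwi(c=2) cherry(c=2)]
  5. access owl: MISS, evict kiwi(c=2). Cache: [owl(c=1) cherry(c=2)]
  6. access kiwi: MISS, evict owl(c=1). Cache: [kiwi(c=1) cherry(c=2)]
  7. access cherry: HIT, count now 3. Cache: [kiwi(c=1) cherry(c=3)]
  8. access eel: MISS, evict kiwi(c=1). Cache: [eel(c=1) cherry(c=3)]
  9. access owl: MISS, evict eel(c=1). Cache: [owl(c=1) cherry(c=3)]
  10. access cherry: HIT, count now 4. Cache: [owl(c=1) cherry(c=4)]
  11. access cherry: HIT, count now 5. Cache: [owl(c=1) cherry(c=5)]
  12. access cherry: HIT, count now 6. Cache: [owl(c=1) cherry(c=6)]
  13. access owl: HIT, count now 2. Cache: [owl(c=2) cherry(c=6)]
  14. access kiwi: MISS, evict owl(c=2). Cache: [kiwi(c=1) cherry(c=6)]
  15. access cherry: HIT, count now 7. Cache: [kiwi(c=1) cherry(c=7)]
  16. access kiwi: HIT, count now 2. Cache: [kiwi(c=2) cherry(c=7)]
  17. access cherry: HIT, count now 8. Cache: [kiwi(c=2) cherry(c=8)]
  18. access cherry: HIT, count now 9. Cache: [kiwi(c=2) cherry(c=9)]
  19. access owl: MISS, evict kiwi(c=2). Cache: [owl(c=1) cherry(c=9)]
  20. access cherry: HIT, count now 10. Cache: [owl(c=1) cherry(c=10)]
  21. access eel: MISS, evict owl(c=1). Cache: [eel(c=1) cherry(c=10)]
  22. access kiwi: MISS, evict eel(c=1). Cache: [kiwi(c=1) cherry(c=10)]
  23. access cherry: HIT, count now 11. Cache: [kiwi(c=1) cherry(c=11)]
  24. access kiwi: HIT, count now 2. Cache: [kiwi(c=2) cherry(c=11)]
  25. access eel: MISS, evict kiwi(c=2). Cache: [eel(c=1) cherry(c=11)]
  26. access cherry: HIT, count now 12. Cache: [eel(c=1) cherry(c=12)]
  27. access eel: HIT, count now 2. Cache: [eel(c=2) cherry(c=12)]
  28. access eel: HIT, count now 3. Cache: [eel(c=3) cherry(c=12)]
  29. access eel: HIT, count now 4. Cache: [eel(c=4) cherry(c=12)]
  30. access cherry: HIT, count now 13. Cache: [eel(c=4) cherry(c=13)]
  31. access cherry: HIT, count now 14. Cache: [eel(c=4) cherry(c=14)]
  32. access owl: MISS, evict eel(c=4). Cache: [owl(c=1) cherry(c=14)]
  33. access cherry: HIT, count now 15. Cache: [owl(c=1) cherry(c=15)]
  34. access cherry: HIT, count now 16. Cache: [owl(c=1) cherry(c=16)]
  35. access owl: HIT, count now 2. Cache: [owl(c=2) cherry(c=16)]
  36. access eel: MISS, evict owl(c=2). Cache: [eel(c=1) cherry(c=16)]
Total: 23 hits, 13 misses, 11 evictions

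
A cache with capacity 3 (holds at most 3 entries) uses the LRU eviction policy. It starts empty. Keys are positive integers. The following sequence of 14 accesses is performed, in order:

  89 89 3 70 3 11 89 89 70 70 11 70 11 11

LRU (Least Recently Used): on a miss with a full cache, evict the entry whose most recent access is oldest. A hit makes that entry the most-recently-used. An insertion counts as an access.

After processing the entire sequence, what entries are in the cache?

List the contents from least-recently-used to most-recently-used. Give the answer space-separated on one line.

LRU simulation (capacity=3):
  1. access 89: MISS. Cache (LRU->MRU): [89]
  2. access 89: HIT. Cache (LRU->MRU): [89]
  3. access 3: MISS. Cache (LRU->MRU): [89 3]
  4. access 70: MISS. Cache (LRU->MRU): [89 3 70]
  5. access 3: HIT. Cache (LRU->MRU): [89 70 3]
  6. access 11: MISS, evict 89. Cache (LRU->MRU): [70 3 11]
  7. access 89: MISS, evict 70. Cache (LRU->MRU): [3 11 89]
  8. access 89: HIT. Cache (LRU->MRU): [3 11 89]
  9. access 70: MISS, evict 3. Cache (LRU->MRU): [11 89 70]
  10. access 70: HIT. Cache (LRU->MRU): [11 89 70]
  11. access 11: HIT. Cache (LRU->MRU): [89 70 11]
  12. access 70: HIT. Cache (LRU->MRU): [89 11 70]
  13. access 11: HIT. Cache (LRU->MRU): [89 70 11]
  14. access 11: HIT. Cache (LRU->MRU): [89 70 11]
Total: 8 hits, 6 misses, 3 evictions

Answer: 89 70 11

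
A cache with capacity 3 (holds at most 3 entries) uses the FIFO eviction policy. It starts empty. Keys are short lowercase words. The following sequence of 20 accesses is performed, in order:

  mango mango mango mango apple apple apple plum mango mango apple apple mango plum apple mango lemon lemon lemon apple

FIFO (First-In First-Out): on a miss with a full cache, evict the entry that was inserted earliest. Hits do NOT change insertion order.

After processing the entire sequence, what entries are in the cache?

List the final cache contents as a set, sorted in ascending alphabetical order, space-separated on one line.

FIFO simulation (capacity=3):
  1. access mango: MISS. Cache (old->new): [mango]
  2. access mango: HIT. Cache (old->new): [mango]
  3. access mango: HIT. Cache (old->new): [mango]
  4. access mango: HIT. Cache (old->new): [mango]
  5. access apple: MISS. Cache (old->new): [mango apple]
  6. access apple: HIT. Cache (old->new): [mango apple]
  7. access apple: HIT. Cache (old->new): [mango apple]
  8. access plum: MISS. Cache (old->new): [mango apple plum]
  9. access mango: HIT. Cache (old->new): [mango apple plum]
  10. access mango: HIT. Cache (old->new): [mango apple plum]
  11. access apple: HIT. Cache (old->new): [mango apple plum]
  12. access apple: HIT. Cache (old->new): [mango apple plum]
  13. access mango: HIT. Cache (old->new): [mango apple plum]
  14. access plum: HIT. Cache (old->new): [mango apple plum]
  15. access apple: HIT. Cache (old->new): [mango apple plum]
  16. access mango: HIT. Cache (old->new): [mango apple plum]
  17. access lemon: MISS, evict mango. Cache (old->new): [apple plum lemon]
  18. access lemon: HIT. Cache (old->new): [apple plum lemon]
  19. access lemon: HIT. Cache (old->new): [apple plum lemon]
  20. access apple: HIT. Cache (old->new): [apple plum lemon]
Total: 16 hits, 4 misses, 1 evictions

Answer: apple lemon plum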